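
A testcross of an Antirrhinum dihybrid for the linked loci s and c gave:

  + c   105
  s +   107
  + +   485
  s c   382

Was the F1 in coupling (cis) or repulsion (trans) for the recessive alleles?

The two most frequent classes are + + (485) and s c (382); these are the parental (non-recombinant) types.
So the F1 carried + + on one chromosome and s c on the other — the recessive alleles are on the same chromosome (cis / coupling).

cis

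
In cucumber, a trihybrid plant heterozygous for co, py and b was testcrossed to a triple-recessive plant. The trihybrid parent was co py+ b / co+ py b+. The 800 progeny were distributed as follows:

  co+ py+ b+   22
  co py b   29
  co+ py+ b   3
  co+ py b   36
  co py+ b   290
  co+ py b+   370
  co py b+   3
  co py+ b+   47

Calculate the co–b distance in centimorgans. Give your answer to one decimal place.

The two rarest classes, co+ py+ b and co py b+, are the double crossovers. Comparing them with the parentals, only the co allele has switched, so co is the middle locus and the order is py – co – b.
Crossovers in the co–b interval produce the single-crossover classes co py+ b+ and co+ py b (47 + 36 = 83) plus the double crossovers (6).
RF(co–b) = (83 + 6) / 800 = 89/800 = 0.1113 → 11.1 centimorgans.

11.1 centimorgans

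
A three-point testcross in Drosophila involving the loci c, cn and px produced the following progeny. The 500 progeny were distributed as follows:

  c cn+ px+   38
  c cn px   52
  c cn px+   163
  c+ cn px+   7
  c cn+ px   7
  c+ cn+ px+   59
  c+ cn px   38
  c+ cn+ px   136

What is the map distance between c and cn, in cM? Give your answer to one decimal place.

The two most frequent reciprocal classes, c cn px+ and c+ cn+ px, are the parental types, so the F1 was c cn px+ / c+ cn+ px.
The two rarest classes, c+ cn px+ and c cn+ px, are the double crossovers. Comparing them with the parentals, only the c allele has switched, so c is the middle locus and the order is px – c – cn.
Crossovers in the c–cn interval produce the single-crossover classes c cn+ px+ and c+ cn px (38 + 38 = 76) plus the double crossovers (14).
RF(c–cn) = (76 + 14) / 500 = 90/500 = 0.1800 → 18.0 cM.

18.0 cM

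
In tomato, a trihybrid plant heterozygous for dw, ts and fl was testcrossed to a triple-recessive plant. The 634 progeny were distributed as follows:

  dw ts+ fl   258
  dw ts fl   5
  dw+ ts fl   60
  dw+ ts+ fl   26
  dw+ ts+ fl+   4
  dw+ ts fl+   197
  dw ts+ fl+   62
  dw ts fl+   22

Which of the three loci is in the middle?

The two most frequent reciprocal classes, dw ts+ fl and dw+ ts fl+, are the parental types, so the F1 was dw ts+ fl / dw+ ts fl+.
The two rarest classes, dw ts fl and dw+ ts+ fl+, are the double crossovers. Comparing them with the parentals, only the ts allele has switched, so ts is the middle locus and the order is dw – ts – fl.

ts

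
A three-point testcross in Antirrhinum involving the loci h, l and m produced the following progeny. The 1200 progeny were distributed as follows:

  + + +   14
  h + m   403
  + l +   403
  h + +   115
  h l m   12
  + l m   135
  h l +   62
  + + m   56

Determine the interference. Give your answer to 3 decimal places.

The two most frequent reciprocal classes, + l + and h + m, are the parental types, so the F1 was + l + / h + m.
The two rarest classes, + + + and h l m, are the double crossovers. Comparing them with the parentals, only the l allele has switched, so l is the middle locus and the order is m – l – h.
m–l: (250 + 26)/1200 = 0.2300; l–h: (118 + 26)/1200 = 0.1200.
Expected DCO frequency = 0.2300 × 0.1200 ≈ 0.02760; observed = 26/1200 ≈ 0.02167.
Coefficient of coincidence = 0.02167/0.02760 ≈ 0.785; interference = 1 − 0.785 = 0.215.

0.215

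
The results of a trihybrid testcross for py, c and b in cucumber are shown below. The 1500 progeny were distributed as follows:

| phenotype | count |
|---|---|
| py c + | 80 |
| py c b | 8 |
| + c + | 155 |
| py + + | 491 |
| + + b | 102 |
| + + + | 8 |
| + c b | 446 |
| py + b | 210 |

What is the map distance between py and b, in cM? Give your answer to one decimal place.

The two most frequent reciprocal classes, + c b and py + +, are the parental types, so the F1 was + c b / py + +.
The two rarest classes, py c b and + + +, are the double crossovers. Comparing them with the parentals, only the py allele has switched, so py is the middle locus and the order is c – py – b.
Crossovers in the py–b interval produce the single-crossover classes + c + and py + b (155 + 210 = 365) plus the double crossovers (16).
RF(py–b) = (365 + 16) / 1500 = 381/1500 = 0.2540 → 25.4 cM.

25.4 cM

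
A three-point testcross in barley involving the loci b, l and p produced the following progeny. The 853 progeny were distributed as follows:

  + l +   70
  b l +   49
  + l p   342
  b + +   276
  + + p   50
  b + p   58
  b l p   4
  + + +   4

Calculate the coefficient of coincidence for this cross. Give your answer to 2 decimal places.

The two most frequent reciprocal classes, b + + and + l p, are the parental types, so the F1 was b + + / + l p.
The two rarest classes, + + + and b l p, are the double crossovers. Comparing them with the parentals, only the b allele has switched, so b is the middle locus and the order is p – b – l.
p–b: (128 + 8)/853 = 0.1594; b–l: (99 + 8)/853 = 0.1254.
Expected DCO frequency = 0.1594 × 0.1254 ≈ 0.01999; observed = 8/853 ≈ 0.00938.
Coefficient of coincidence = 0.00938/0.01999 ≈ 0.47.

0.47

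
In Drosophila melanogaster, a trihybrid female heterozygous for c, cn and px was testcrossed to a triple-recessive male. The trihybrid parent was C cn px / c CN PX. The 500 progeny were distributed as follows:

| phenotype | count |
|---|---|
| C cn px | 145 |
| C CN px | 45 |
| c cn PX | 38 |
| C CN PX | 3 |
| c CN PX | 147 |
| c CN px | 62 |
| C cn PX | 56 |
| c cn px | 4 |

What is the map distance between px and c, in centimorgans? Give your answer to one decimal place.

The two rarest classes, c cn px and C CN PX, are the double crossovers. Comparing them with the parentals, only the c allele has switched, so c is the middle locus and the order is cn – c – px.
Crossovers in the c–px interval produce the single-crossover classes C cn PX and c CN px (56 + 62 = 118) plus the double crossovers (7).
RF(c–px) = (118 + 7) / 500 = 125/500 = 0.2500 → 25.0 centimorgans.

25.0 centimorgans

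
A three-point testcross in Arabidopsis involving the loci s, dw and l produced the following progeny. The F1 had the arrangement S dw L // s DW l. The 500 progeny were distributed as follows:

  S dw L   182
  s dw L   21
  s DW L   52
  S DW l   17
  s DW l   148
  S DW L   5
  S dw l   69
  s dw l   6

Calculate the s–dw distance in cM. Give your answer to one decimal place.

The two rarest classes, S DW L and s dw l, are the double crossovers. Comparing them with the parentals, only the dw allele has switched, so dw is the middle locus and the order is l – dw – s.
Crossovers in the dw–s interval produce the single-crossover classes s dw L and S DW l (21 + 17 = 38) plus the double crossovers (11).
RF(dw–s) = (38 + 11) / 500 = 49/500 = 0.0980 → 9.8 cM.

9.8 cM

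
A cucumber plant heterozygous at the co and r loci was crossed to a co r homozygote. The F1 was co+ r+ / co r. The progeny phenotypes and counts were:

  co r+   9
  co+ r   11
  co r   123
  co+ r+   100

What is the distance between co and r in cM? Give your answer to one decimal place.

The recombinant classes are co+ r and co r+: 11 + 9 = 20.
Recombination frequency = 20/243 = 0.0823 ≈ 8.2%, i.e. 8.2 cM.

8.2 cM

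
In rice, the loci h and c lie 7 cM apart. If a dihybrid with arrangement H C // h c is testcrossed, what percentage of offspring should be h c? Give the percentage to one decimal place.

A map distance of 7 cM corresponds to a recombination frequency of 0.070.
The F1 is H C / h c, so h c is a parental gamete class with expected frequency (1 − r)/2 = 0.930/2 = 0.4650.
That is 0.4650 = 46.5% of the progeny.

46.5%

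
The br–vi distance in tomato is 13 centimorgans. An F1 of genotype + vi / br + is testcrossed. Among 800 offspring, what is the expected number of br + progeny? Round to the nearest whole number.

348

A map distance of 13 centimorgans corresponds to a recombination frequency of 0.130.
The F1 is + vi / br +, so br + is a parental gamete class with expected frequency (1 − r)/2 = 0.870/2 = 0.4350.
Expected number = 0.4350 × 800 = 348.00 ≈ 348.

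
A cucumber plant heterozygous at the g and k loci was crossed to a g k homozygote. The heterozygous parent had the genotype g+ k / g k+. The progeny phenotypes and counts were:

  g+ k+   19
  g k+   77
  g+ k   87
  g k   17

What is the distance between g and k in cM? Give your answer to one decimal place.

18.0 cM

The recombinant classes are g+ k+ and g k: 19 + 17 = 36.
Recombination frequency = 36/200 = 0.1800 ≈ 18.0%, i.e. 18.0 cM.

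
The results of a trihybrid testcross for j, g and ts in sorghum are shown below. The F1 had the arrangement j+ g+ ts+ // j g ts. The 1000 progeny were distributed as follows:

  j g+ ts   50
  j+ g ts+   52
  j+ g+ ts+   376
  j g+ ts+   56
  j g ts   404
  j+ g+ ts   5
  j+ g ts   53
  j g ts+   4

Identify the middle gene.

ts

The two rarest classes, j+ g+ ts and j g ts+, are the double crossovers. Comparing them with the parentals, only the ts allele has switched, so ts is the middle locus and the order is j – ts – g.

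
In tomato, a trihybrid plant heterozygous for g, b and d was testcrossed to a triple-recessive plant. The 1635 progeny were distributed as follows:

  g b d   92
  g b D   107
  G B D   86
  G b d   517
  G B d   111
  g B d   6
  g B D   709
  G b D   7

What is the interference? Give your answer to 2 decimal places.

The two most frequent reciprocal classes, G b d and g B D, are the parental types, so the F1 was G b d / g B D.
The two rarest classes, G b D and g B d, are the double crossovers. Comparing them with the parentals, only the d allele has switched, so d is the middle locus and the order is b – d – g.
b–d: (218 + 13)/1635 = 0.1413; d–g: (178 + 13)/1635 = 0.1168.
Expected DCO frequency = 0.1413 × 0.1168 ≈ 0.01650; observed = 13/1635 ≈ 0.00795.
Coefficient of coincidence = 0.00795/0.01650 ≈ 0.48; interference = 1 − 0.48 = 0.52.

0.52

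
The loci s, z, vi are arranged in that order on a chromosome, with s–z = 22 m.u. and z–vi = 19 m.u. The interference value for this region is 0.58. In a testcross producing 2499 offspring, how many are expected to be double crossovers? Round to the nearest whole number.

Map distances give recombination frequencies of 0.220 and 0.190 for the two intervals.
With interference 0.58 (so coincidence = 0.42), expected double-crossover frequency = 0.220 × 0.190 × 0.42 = 0.01756.
Expected number = 0.01756 × 2499 = 43.87 ≈ 44.

44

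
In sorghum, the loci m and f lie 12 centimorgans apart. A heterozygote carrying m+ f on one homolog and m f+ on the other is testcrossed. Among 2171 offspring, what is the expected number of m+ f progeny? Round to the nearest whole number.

955

A map distance of 12 centimorgans corresponds to a recombination frequency of 0.120.
The F1 is m+ f / m f+, so m+ f is a parental gamete class with expected frequency (1 − r)/2 = 0.880/2 = 0.4400.
Expected number = 0.4400 × 2171 = 955.24 ≈ 955.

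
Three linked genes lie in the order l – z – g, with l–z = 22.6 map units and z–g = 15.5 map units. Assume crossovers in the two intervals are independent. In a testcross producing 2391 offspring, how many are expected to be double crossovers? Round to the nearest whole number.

84

Map distances give recombination frequencies of 0.226 and 0.155 for the two intervals.
With no interference, expected double-crossover frequency = 0.226 × 0.155 = 0.03503.
Expected number = 0.03503 × 2391 = 83.76 ≈ 84.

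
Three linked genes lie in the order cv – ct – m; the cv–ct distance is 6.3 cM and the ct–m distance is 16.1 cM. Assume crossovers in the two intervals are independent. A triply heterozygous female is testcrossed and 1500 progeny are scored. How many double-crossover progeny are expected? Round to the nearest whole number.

15

Map distances give recombination frequencies of 0.063 and 0.161 for the two intervals.
With no interference, expected double-crossover frequency = 0.063 × 0.161 = 0.01014.
Expected number = 0.01014 × 1500 = 15.21 ≈ 15.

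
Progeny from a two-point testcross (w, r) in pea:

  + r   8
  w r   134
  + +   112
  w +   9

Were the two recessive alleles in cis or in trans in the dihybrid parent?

cis

The two most frequent classes are + + (112) and w r (134); these are the parental (non-recombinant) types.
So the F1 carried + + on one chromosome and w r on the other — the recessive alleles are on the same chromosome (cis / coupling).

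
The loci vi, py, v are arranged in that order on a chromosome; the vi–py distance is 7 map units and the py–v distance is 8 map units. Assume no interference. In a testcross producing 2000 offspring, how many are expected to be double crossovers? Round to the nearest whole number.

11

Map distances give recombination frequencies of 0.070 and 0.080 for the two intervals.
With no interference, expected double-crossover frequency = 0.070 × 0.080 = 0.00560.
Expected number = 0.00560 × 2000 = 11.20 ≈ 11.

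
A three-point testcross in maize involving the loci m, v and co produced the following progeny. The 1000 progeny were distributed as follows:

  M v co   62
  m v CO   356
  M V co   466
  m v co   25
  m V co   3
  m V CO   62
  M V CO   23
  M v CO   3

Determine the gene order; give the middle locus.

The two most frequent reciprocal classes, M V co and m v CO, are the parental types, so the F1 was M V co / m v CO.
The two rarest classes, m V co and M v CO, are the double crossovers. Comparing them with the parentals, only the m allele has switched, so m is the middle locus and the order is co – m – v.

m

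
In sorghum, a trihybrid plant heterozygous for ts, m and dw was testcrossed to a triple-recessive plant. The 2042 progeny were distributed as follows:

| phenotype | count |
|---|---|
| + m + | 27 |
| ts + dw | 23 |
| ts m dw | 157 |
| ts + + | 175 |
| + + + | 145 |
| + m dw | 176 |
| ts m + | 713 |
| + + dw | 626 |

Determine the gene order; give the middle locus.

The two most frequent reciprocal classes, + + dw and ts m +, are the parental types, so the F1 was + + dw / ts m +.
The two rarest classes, ts + dw and + m +, are the double crossovers. Comparing them with the parentals, only the ts allele has switched, so ts is the middle locus and the order is dw – ts – m.

ts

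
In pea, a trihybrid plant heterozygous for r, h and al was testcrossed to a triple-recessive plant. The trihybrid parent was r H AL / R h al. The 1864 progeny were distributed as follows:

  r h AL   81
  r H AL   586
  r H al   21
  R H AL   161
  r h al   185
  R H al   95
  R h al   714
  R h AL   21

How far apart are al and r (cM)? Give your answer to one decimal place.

20.8 cM

The two rarest classes, r H al and R h AL, are the double crossovers. Comparing them with the parentals, only the al allele has switched, so al is the middle locus and the order is h – al – r.
Crossovers in the al–r interval produce the single-crossover classes R H AL and r h al (161 + 185 = 346) plus the double crossovers (42).
RF(al–r) = (346 + 42) / 1864 = 388/1864 = 0.2082 → 20.8 cM.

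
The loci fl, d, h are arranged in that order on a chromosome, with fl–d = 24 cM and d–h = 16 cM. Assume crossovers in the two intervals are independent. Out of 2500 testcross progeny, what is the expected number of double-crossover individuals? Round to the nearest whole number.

Map distances give recombination frequencies of 0.240 and 0.160 for the two intervals.
With no interference, expected double-crossover frequency = 0.240 × 0.160 = 0.03840.
Expected number = 0.03840 × 2500 = 96.00 ≈ 96.

96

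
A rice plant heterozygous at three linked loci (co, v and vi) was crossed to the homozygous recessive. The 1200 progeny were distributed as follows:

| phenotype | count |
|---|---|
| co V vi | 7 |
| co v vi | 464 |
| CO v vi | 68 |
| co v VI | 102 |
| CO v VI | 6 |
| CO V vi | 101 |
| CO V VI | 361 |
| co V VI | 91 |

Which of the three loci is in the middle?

v

The two most frequent reciprocal classes, co v vi and CO V VI, are the parental types, so the F1 was co v vi / CO V VI.
The two rarest classes, co V vi and CO v VI, are the double crossovers. Comparing them with the parentals, only the v allele has switched, so v is the middle locus and the order is vi – v – co.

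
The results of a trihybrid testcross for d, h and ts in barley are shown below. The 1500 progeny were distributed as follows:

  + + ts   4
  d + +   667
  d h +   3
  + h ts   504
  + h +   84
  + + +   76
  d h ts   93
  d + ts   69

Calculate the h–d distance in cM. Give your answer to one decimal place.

11.7 cM

The two most frequent reciprocal classes, + h ts and d + +, are the parental types, so the F1 was + h ts / d + +.
The two rarest classes, + + ts and d h +, are the double crossovers. Comparing them with the parentals, only the h allele has switched, so h is the middle locus and the order is d – h – ts.
Crossovers in the d–h interval produce the single-crossover classes d h ts and + + + (93 + 76 = 169) plus the double crossovers (7).
RF(d–h) = (169 + 7) / 1500 = 176/1500 = 0.1173 → 11.7 cM.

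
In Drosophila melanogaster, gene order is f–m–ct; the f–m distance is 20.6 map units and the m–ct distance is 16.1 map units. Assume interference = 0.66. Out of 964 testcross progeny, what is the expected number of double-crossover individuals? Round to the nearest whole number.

Map distances give recombination frequencies of 0.206 and 0.161 for the two intervals.
With interference 0.66 (so coincidence = 0.34), expected double-crossover frequency = 0.206 × 0.161 × 0.34 = 0.01128.
Expected number = 0.01128 × 964 = 10.87 ≈ 11.

11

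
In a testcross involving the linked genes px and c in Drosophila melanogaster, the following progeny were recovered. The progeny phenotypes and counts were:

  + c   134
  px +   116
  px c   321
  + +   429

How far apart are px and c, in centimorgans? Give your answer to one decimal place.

The two most frequent classes, + + (429) and px c (321), are the parental types, so the F1 was + + / px c.
The recombinant classes are + c and px +: 134 + 116 = 250.
Recombination frequency = 250/1000 = 0.2500 ≈ 25.0%, i.e. 25.0 centimorgans.

25.0 centimorgans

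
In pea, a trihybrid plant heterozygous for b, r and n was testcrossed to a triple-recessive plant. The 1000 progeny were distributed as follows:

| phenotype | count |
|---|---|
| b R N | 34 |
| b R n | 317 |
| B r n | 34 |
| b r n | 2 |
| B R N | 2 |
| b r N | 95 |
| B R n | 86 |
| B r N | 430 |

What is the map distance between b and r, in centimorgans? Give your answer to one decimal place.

The two most frequent reciprocal classes, B r N and b R n, are the parental types, so the F1 was B r N / b R n.
The two rarest classes, B R N and b r n, are the double crossovers. Comparing them with the parentals, only the r allele has switched, so r is the middle locus and the order is n – r – b.
Crossovers in the r–b interval produce the single-crossover classes b r N and B R n (95 + 86 = 181) plus the double crossovers (4).
RF(r–b) = (181 + 4) / 1000 = 185/1000 = 0.1850 → 18.5 centimorgans.

18.5 centimorgans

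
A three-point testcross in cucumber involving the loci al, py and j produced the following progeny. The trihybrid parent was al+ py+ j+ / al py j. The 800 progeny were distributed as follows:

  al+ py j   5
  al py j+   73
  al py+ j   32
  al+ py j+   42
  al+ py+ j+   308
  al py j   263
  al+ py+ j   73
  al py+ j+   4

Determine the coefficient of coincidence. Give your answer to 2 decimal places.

0.56

The two rarest classes, al py+ j+ and al+ py j, are the double crossovers. Comparing them with the parentals, only the al allele has switched, so al is the middle locus and the order is py – al – j.
py–al: (74 + 9)/800 = 0.1037; al–j: (146 + 9)/800 = 0.1938.
Expected DCO frequency = 0.1037 × 0.1938 ≈ 0.02010; observed = 9/800 ≈ 0.01125.
Coefficient of coincidence = 0.01125/0.02010 ≈ 0.56.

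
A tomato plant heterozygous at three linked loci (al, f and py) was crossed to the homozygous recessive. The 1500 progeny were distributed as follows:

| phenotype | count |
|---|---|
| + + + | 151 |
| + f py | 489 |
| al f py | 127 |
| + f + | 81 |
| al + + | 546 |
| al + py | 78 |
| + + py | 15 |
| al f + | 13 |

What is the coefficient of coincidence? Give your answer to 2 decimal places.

The two most frequent reciprocal classes, + f py and al + +, are the parental types, so the F1 was + f py / al + +.
The two rarest classes, + + py and al f +, are the double crossovers. Comparing them with the parentals, only the f allele has switched, so f is the middle locus and the order is py – f – al.
py–f: (159 + 28)/1500 = 0.1247; f–al: (278 + 28)/1500 = 0.2040.
Expected DCO frequency = 0.1247 × 0.2040 ≈ 0.02544; observed = 28/1500 ≈ 0.01867.
Coefficient of coincidence = 0.01867/0.02544 ≈ 0.73.

0.73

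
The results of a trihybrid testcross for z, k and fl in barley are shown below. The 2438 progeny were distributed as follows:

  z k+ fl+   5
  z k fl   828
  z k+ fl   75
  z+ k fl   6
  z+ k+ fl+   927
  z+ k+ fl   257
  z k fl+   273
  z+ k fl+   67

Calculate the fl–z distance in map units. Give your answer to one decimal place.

22.2 map units

The two most frequent reciprocal classes, z k fl and z+ k+ fl+, are the parental types, so the F1 was z k fl / z+ k+ fl+.
The two rarest classes, z+ k fl and z k+ fl+, are the double crossovers. Comparing them with the parentals, only the z allele has switched, so z is the middle locus and the order is k – z – fl.
Crossovers in the z–fl interval produce the single-crossover classes z k fl+ and z+ k+ fl (273 + 257 = 530) plus the double crossovers (11).
RF(z–fl) = (530 + 11) / 2438 = 541/2438 = 0.2219 → 22.2 map units.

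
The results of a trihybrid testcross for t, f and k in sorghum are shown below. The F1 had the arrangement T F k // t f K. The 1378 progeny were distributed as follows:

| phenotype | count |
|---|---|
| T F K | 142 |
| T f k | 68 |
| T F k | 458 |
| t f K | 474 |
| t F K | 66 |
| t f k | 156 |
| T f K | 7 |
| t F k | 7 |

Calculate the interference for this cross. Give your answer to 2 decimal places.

The two rarest classes, t F k and T f K, are the double crossovers. Comparing them with the parentals, only the t allele has switched, so t is the middle locus and the order is f – t – k.
f–t: (134 + 14)/1378 = 0.1074; t–k: (298 + 14)/1378 = 0.2264.
Expected DCO frequency = 0.1074 × 0.2264 ≈ 0.02432; observed = 14/1378 ≈ 0.01016.
Coefficient of coincidence = 0.01016/0.02432 ≈ 0.42; interference = 1 − 0.42 = 0.58.

0.58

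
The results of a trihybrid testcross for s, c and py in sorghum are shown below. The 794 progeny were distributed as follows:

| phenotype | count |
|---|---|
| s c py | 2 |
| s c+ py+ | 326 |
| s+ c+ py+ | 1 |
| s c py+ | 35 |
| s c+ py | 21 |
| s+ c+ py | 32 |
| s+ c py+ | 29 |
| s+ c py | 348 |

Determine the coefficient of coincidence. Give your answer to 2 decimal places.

0.64

The two most frequent reciprocal classes, s c+ py+ and s+ c py, are the parental types, so the F1 was s c+ py+ / s+ c py.
The two rarest classes, s+ c+ py+ and s c py, are the double crossovers. Comparing them with the parentals, only the s allele has switched, so s is the middle locus and the order is c – s – py.
c–s: (67 + 3)/794 = 0.0882; s–py: (50 + 3)/794 = 0.0668.
Expected DCO frequency = 0.0882 × 0.0668 ≈ 0.00589; observed = 3/794 ≈ 0.00378.
Coefficient of coincidence = 0.00378/0.00589 ≈ 0.64.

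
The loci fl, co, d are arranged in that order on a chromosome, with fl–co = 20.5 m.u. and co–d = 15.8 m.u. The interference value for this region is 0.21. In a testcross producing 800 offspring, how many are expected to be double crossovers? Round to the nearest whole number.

20

Map distances give recombination frequencies of 0.205 and 0.158 for the two intervals.
With interference 0.21 (so coincidence = 0.79), expected double-crossover frequency = 0.205 × 0.158 × 0.79 = 0.02559.
Expected number = 0.02559 × 800 = 20.47 ≈ 20.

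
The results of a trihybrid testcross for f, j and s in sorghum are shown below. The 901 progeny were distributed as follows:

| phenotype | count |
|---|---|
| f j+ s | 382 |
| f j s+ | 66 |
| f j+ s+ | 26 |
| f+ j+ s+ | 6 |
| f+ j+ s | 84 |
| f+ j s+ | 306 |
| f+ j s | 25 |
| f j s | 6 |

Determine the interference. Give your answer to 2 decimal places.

The two most frequent reciprocal classes, f+ j s+ and f j+ s, are the parental types, so the F1 was f+ j s+ / f j+ s.
The two rarest classes, f+ j+ s+ and f j s, are the double crossovers. Comparing them with the parentals, only the j allele has switched, so j is the middle locus and the order is f – j – s.
f–j: (150 + 12)/901 = 0.1798; j–s: (51 + 12)/901 = 0.0699.
Expected DCO frequency = 0.1798 × 0.0699 ≈ 0.01257; observed = 12/901 ≈ 0.01332.
Coefficient of coincidence = 0.01332/0.01257 ≈ 1.06; interference = 1 − 1.06 = -0.06.

-0.06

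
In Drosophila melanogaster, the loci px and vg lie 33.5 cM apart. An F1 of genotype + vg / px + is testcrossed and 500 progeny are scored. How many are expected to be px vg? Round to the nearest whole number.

A map distance of 33.5 cM corresponds to a recombination frequency of 0.335.
The F1 is + vg / px +, so px vg is a recombinant gamete class with expected frequency r/2 = 0.335/2 = 0.1675.
Expected number = 0.1675 × 500 = 83.75 ≈ 84.

84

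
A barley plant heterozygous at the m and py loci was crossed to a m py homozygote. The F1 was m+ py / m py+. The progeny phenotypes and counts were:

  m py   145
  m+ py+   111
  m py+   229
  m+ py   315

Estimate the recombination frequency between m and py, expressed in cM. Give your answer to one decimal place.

The recombinant classes are m+ py+ and m py: 111 + 145 = 256.
Recombination frequency = 256/800 = 0.3200 ≈ 32.0%, i.e. 32.0 cM.

32.0 cM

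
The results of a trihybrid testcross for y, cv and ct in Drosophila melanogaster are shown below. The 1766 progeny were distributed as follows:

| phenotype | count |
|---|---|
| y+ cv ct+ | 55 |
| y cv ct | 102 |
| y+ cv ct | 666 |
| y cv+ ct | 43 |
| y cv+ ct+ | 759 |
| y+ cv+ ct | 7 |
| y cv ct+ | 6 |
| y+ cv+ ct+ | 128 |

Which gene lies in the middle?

The two most frequent reciprocal classes, y+ cv ct and y cv+ ct+, are the parental types, so the F1 was y+ cv ct / y cv+ ct+.
The two rarest classes, y+ cv+ ct and y cv ct+, are the double crossovers. Comparing them with the parentals, only the cv allele has switched, so cv is the middle locus and the order is y – cv – ct.

cv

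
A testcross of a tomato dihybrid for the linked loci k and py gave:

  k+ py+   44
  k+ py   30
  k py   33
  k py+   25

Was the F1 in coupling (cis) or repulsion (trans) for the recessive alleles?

The two most frequent classes are k+ py+ (44) and k py (33); these are the parental (non-recombinant) types.
So the F1 carried k+ py+ on one chromosome and k py on the other — the recessive alleles are on the same chromosome (cis / coupling).

cis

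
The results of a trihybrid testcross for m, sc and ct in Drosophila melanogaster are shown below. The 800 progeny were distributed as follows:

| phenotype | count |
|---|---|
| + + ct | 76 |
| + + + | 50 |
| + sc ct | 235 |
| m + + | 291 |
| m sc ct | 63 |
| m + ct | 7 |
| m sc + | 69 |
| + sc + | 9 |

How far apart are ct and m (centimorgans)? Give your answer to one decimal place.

16.1 centimorgans

The two most frequent reciprocal classes, m + + and + sc ct, are the parental types, so the F1 was m + + / + sc ct.
The two rarest classes, m + ct and + sc +, are the double crossovers. Comparing them with the parentals, only the ct allele has switched, so ct is the middle locus and the order is m – ct – sc.
Crossovers in the m–ct interval produce the single-crossover classes + + + and m sc ct (50 + 63 = 113) plus the double crossovers (16).
RF(m–ct) = (113 + 16) / 800 = 129/800 = 0.1613 → 16.1 centimorgans.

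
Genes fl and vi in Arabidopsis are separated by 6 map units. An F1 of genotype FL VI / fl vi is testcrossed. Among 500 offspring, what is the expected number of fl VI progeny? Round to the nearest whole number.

A map distance of 6 map units corresponds to a recombination frequency of 0.060.
The F1 is FL VI / fl vi, so fl VI is a recombinant gamete class with expected frequency r/2 = 0.060/2 = 0.0300.
Expected number = 0.0300 × 500 = 15.00 ≈ 15.

15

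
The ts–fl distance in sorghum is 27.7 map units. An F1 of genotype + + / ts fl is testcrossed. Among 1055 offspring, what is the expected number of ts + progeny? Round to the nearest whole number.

146

A map distance of 27.7 map units corresponds to a recombination frequency of 0.277.
The F1 is + + / ts fl, so ts + is a recombinant gamete class with expected frequency r/2 = 0.277/2 = 0.1385.
Expected number = 0.1385 × 1055 = 146.12 ≈ 146.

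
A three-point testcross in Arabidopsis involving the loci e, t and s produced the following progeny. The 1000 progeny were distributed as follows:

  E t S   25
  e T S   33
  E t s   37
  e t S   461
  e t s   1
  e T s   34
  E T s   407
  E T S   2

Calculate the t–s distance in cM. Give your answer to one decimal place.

The two most frequent reciprocal classes, e t S and E T s, are the parental types, so the F1 was e t S / E T s.
The two rarest classes, e t s and E T S, are the double crossovers. Comparing them with the parentals, only the s allele has switched, so s is the middle locus and the order is e – s – t.
Crossovers in the s–t interval produce the single-crossover classes e T S and E t s (33 + 37 = 70) plus the double crossovers (3).
RF(s–t) = (70 + 3) / 1000 = 73/1000 = 0.0730 → 7.3 cM.

7.3 cM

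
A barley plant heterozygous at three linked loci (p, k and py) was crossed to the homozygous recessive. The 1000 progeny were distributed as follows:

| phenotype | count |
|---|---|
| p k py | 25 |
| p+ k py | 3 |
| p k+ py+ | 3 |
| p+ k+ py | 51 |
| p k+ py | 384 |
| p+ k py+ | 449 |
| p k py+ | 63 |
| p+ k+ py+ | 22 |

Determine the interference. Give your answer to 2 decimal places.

The two most frequent reciprocal classes, p k+ py and p+ k py+, are the parental types, so the F1 was p k+ py / p+ k py+.
The two rarest classes, p k+ py+ and p+ k py, are the double crossovers. Comparing them with the parentals, only the py allele has switched, so py is the middle locus and the order is k – py – p.
k–py: (47 + 6)/1000 = 0.0530; py–p: (114 + 6)/1000 = 0.1200.
Expected DCO frequency = 0.0530 × 0.1200 ≈ 0.00636; observed = 6/1000 ≈ 0.00600.
Coefficient of coincidence = 0.00600/0.00636 ≈ 0.94; interference = 1 − 0.94 = 0.06.

0.06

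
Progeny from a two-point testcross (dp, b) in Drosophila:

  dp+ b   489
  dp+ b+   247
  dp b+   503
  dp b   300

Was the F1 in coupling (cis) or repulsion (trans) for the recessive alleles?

trans

The two most frequent classes are dp+ b (489) and dp b+ (503); these are the parental (non-recombinant) types.
So the F1 carried dp+ b on one chromosome and dp b+ on the other — the recessive alleles are on opposite chromosomes (trans / repulsion).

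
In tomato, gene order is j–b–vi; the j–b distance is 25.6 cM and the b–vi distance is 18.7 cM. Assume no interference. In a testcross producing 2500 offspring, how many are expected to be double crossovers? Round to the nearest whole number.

120

Map distances give recombination frequencies of 0.256 and 0.187 for the two intervals.
With no interference, expected double-crossover frequency = 0.256 × 0.187 = 0.04787.
Expected number = 0.04787 × 2500 = 119.68 ≈ 120.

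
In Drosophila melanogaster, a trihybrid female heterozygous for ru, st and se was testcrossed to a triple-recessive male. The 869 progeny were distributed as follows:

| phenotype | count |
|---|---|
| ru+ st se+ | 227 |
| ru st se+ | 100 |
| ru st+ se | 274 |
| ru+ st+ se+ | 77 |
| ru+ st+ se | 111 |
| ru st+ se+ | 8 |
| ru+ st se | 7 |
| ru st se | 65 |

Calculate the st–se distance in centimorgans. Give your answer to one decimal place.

The two most frequent reciprocal classes, ru st+ se and ru+ st se+, are the parental types, so the F1 was ru st+ se / ru+ st se+.
The two rarest classes, ru st+ se+ and ru+ st se, are the double crossovers. Comparing them with the parentals, only the se allele has switched, so se is the middle locus and the order is st – se – ru.
Crossovers in the st–se interval produce the single-crossover classes ru st se and ru+ st+ se+ (65 + 77 = 142) plus the double crossovers (15).
RF(st–se) = (142 + 15) / 869 = 157/869 = 0.1807 → 18.1 centimorgans.

18.1 centimorgans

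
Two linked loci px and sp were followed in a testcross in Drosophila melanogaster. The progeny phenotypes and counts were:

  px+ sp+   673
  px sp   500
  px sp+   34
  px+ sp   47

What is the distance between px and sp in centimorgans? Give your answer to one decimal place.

The two most frequent classes, px+ sp+ (673) and px sp (500), are the parental types, so the F1 was px+ sp+ / px sp.
The recombinant classes are px+ sp and px sp+: 47 + 34 = 81.
Recombination frequency = 81/1254 = 0.0646 ≈ 6.5%, i.e. 6.5 centimorgans.

6.5 centimorgans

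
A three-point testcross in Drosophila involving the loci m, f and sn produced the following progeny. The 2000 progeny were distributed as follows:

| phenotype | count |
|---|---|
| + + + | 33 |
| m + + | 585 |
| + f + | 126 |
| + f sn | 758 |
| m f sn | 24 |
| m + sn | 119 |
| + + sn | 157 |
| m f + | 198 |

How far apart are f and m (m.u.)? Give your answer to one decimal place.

The two most frequent reciprocal classes, + f sn and m + +, are the parental types, so the F1 was + f sn / m + +.
The two rarest classes, m f sn and + + +, are the double crossovers. Comparing them with the parentals, only the m allele has switched, so m is the middle locus and the order is f – m – sn.
Crossovers in the f–m interval produce the single-crossover classes + + sn and m f + (157 + 198 = 355) plus the double crossovers (57).
RF(f–m) = (355 + 57) / 2000 = 412/2000 = 0.2060 → 20.6 m.u.

20.6 m.u.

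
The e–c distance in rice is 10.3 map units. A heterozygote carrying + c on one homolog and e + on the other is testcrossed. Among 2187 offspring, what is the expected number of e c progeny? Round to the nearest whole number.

113

A map distance of 10.3 map units corresponds to a recombination frequency of 0.103.
The F1 is + c / e +, so e c is a recombinant gamete class with expected frequency r/2 = 0.103/2 = 0.0515.
Expected number = 0.0515 × 2187 = 112.63 ≈ 113.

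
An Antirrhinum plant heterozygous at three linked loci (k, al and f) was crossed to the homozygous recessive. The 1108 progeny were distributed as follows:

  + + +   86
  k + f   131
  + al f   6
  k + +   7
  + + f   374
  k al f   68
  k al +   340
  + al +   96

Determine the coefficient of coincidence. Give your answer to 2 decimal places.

0.36

The two most frequent reciprocal classes, k al + and + + f, are the parental types, so the F1 was k al + / + + f.
The two rarest classes, k + + and + al f, are the double crossovers. Comparing them with the parentals, only the al allele has switched, so al is the middle locus and the order is k – al – f.
k–al: (227 + 13)/1108 = 0.2166; al–f: (154 + 13)/1108 = 0.1507.
Expected DCO frequency = 0.2166 × 0.1507 ≈ 0.03264; observed = 13/1108 ≈ 0.01173.
Coefficient of coincidence = 0.01173/0.03264 ≈ 0.36.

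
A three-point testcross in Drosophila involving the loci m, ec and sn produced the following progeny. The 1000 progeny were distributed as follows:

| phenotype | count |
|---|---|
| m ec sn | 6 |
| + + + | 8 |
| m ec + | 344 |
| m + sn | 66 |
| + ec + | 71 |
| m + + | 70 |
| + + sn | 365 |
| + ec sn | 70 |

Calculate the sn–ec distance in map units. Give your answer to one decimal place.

15.4 map units

The two most frequent reciprocal classes, m ec + and + + sn, are the parental types, so the F1 was m ec + / + + sn.
The two rarest classes, m ec sn and + + +, are the double crossovers. Comparing them with the parentals, only the sn allele has switched, so sn is the middle locus and the order is m – sn – ec.
Crossovers in the sn–ec interval produce the single-crossover classes m + + and + ec sn (70 + 70 = 140) plus the double crossovers (14).
RF(sn–ec) = (140 + 14) / 1000 = 154/1000 = 0.1540 → 15.4 map units.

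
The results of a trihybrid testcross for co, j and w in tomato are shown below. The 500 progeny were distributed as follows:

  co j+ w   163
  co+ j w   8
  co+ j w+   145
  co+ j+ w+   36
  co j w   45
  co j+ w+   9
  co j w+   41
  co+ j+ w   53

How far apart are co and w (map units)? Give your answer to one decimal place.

The two most frequent reciprocal classes, co j+ w and co+ j w+, are the parental types, so the F1 was co j+ w / co+ j w+.
The two rarest classes, co j+ w+ and co+ j w, are the double crossovers. Comparing them with the parentals, only the w allele has switched, so w is the middle locus and the order is co – w – j.
Crossovers in the co–w interval produce the single-crossover classes co+ j+ w and co j w+ (53 + 41 = 94) plus the double crossovers (17).
RF(co–w) = (94 + 17) / 500 = 111/500 = 0.2220 → 22.2 map units.

22.2 map units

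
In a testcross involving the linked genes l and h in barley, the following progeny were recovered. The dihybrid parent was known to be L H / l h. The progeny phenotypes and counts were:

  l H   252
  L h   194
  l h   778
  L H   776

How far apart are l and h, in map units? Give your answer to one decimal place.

22.3 map units

The recombinant classes are L h and l H: 194 + 252 = 446.
Recombination frequency = 446/2000 = 0.2230 ≈ 22.3%, i.e. 22.3 map units.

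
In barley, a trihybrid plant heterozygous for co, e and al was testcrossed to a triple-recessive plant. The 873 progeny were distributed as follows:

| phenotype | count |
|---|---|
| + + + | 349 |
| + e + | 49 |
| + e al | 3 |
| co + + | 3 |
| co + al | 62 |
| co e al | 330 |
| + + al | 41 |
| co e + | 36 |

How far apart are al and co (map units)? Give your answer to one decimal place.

9.5 map units

The two most frequent reciprocal classes, co e al and + + +, are the parental types, so the F1 was co e al / + + +.
The two rarest classes, + e al and co + +, are the double crossovers. Comparing them with the parentals, only the co allele has switched, so co is the middle locus and the order is al – co – e.
Crossovers in the al–co interval produce the single-crossover classes co e + and + + al (36 + 41 = 77) plus the double crossovers (6).
RF(al–co) = (77 + 6) / 873 = 83/873 = 0.0951 → 9.5 map units.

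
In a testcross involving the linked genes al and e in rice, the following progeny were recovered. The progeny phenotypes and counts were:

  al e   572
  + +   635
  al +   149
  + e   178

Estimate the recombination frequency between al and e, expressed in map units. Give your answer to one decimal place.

The two most frequent classes, + + (635) and al e (572), are the parental types, so the F1 was + + / al e.
The recombinant classes are + e and al +: 178 + 149 = 327.
Recombination frequency = 327/1534 = 0.2132 ≈ 21.3%, i.e. 21.3 map units.

21.3 map units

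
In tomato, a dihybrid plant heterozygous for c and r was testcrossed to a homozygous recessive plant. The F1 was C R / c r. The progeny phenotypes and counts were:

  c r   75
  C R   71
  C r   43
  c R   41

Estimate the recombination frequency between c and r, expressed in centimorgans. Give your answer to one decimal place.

The recombinant classes are C r and c R: 43 + 41 = 84.
Recombination frequency = 84/230 = 0.3652 ≈ 36.5%, i.e. 36.5 centimorgans.

36.5 centimorgans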